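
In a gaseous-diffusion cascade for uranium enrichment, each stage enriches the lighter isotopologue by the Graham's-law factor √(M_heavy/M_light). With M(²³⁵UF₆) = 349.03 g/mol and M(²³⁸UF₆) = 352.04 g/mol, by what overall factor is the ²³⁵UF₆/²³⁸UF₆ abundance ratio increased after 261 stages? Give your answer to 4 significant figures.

3.067

Overall factor = α^261 with α = √(352.04/349.03), i.e. (352.04/349.03)^(261/2).
= 1.00862^(261/2) = 3.067.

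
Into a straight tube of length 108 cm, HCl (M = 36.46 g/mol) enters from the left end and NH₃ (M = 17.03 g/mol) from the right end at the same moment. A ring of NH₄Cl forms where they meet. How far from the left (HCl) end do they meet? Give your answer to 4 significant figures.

In equal time, each gas travels a distance ∝ its rate ∝ 1/√M, so d_HCl/d_NH₃ = √(M_NH₃/M_HCl) = √(17.03/36.46) = 0.6834.
With d_HCl + d_NH₃ = 108 cm, d_NH₃ = 108/(1 + 0.6834) = 64.15 cm.
d_HCl = 108 − 64.15 = 43.85 cm.

43.85 cm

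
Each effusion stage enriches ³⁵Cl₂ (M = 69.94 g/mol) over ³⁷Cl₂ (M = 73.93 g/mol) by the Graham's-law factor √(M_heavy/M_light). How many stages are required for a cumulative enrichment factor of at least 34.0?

Single-stage factor α = √(73.93/69.94), so ln α = ½ ln(1.05705) = 0.02774.
Need α^N ≥ 34.0 ⇒ N ≥ ln(34.0) / ln α = 3.526 / 0.02774 = 127.12.
Minimum whole number of stages: N = 128.

128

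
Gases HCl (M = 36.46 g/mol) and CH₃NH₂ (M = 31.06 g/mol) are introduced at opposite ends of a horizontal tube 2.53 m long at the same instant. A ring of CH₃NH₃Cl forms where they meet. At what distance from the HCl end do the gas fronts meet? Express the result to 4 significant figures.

1.214 m

Graham's law gives d_HCl/d_CH₃NH₂ = rate_HCl/rate_CH₃NH₂ = √(M_CH₃NH₂/M_HCl) = √(31.06/36.46) = 0.9230.
With d_HCl + d_CH₃NH₂ = 2.53 m, d_CH₃NH₂ = 2.53/(1 + 0.9230) = 1.316 m.
d_HCl = 2.53 − 1.316 = 1.214 m.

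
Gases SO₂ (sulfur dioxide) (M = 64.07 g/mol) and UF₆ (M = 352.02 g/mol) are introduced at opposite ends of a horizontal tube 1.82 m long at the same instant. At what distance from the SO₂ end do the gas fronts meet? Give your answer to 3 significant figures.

The fronts meet when d_SO₂ + d_UF₆ = L with d_SO₂/d_UF₆ = √(M_UF₆/M_SO₂) (Graham's law). Here √(M_UF₆/M_SO₂) = √(352.02/64.07) = 2.344.
With d_SO₂ + d_UF₆ = 1.82 m, d_UF₆ = 1.82/(1 + 2.344) = 0.5443 m.
d_SO₂ = 1.82 − 0.5443 = 1.28 m.

1.28 m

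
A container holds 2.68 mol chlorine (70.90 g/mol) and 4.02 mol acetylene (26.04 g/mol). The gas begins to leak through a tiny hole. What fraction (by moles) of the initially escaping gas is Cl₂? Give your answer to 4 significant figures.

Rate_i ∝ x_i/√M_i (Graham's law weighted by mole fraction), so the effusate composition follows n_i/√M_i.
Mole fraction of Cl₂ in the effusate = (n_Cl₂/√M_Cl₂) / (n_Cl₂/√M_Cl₂ + n_C₂H₂/√M_C₂H₂)
= (2.68/√70.90) / (2.68/√70.90 + 4.02/√26.04) = 0.3183/(0.3183 + 0.7878) = 0.2878.

0.2878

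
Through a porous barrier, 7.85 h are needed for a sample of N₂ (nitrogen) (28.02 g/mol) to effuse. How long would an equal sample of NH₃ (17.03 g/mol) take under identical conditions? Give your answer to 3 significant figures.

6.12 h

By Graham's law, t_NH₃/t_N₂ = √(M_NH₃/M_N₂) = √(17.03/28.02) = √0.6078 = 0.7796.
So the time for NH₃ is 7.85 × 0.7796 = 6.12 h.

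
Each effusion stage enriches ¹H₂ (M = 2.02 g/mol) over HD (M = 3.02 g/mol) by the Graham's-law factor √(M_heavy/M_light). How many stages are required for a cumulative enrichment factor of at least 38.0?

19

Per stage α = (3.02/2.02)^(1/2) = 1.49505^0.5, giving ln α = 0.2011.
Need α^N ≥ 38.0 ⇒ N ≥ ln(38.0) / ln α = 3.638 / 0.2011 = 18.09.
Rounding up, N = 19 stages.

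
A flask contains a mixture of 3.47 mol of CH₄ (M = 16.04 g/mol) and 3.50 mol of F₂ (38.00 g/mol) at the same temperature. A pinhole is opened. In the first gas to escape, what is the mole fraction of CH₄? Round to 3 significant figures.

Each component's effusion rate ∝ (its partial pressure)·(1/√M) ∝ n_i/√M_i.
Mole fraction of CH₄ in the effusate = (n_CH₄/√M_CH₄) / (n_CH₄/√M_CH₄ + n_F₂/√M_F₂)
= (3.47/√16.04) / (3.47/√16.04 + 3.50/√38.00) = 0.8664/(0.8664 + 0.5678) = 0.604.

0.604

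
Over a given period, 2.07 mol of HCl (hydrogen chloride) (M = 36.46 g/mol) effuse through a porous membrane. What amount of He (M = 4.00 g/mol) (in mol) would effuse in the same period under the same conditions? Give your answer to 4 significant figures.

6.250 mol

Since effusion rate ∝ 1/√M, rate_He/rate_HCl = √(M_HCl/M_He) = √(36.46/4.00) = √9.115 = 3.019.
So the amount for He is 2.07 × 3.019 = 6.250 mol.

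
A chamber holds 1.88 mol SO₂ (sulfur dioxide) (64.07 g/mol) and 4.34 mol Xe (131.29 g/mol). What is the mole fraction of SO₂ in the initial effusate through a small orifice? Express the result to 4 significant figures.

Each component's effusion rate ∝ (its partial pressure)·(1/√M) ∝ n_i/√M_i.
Mole fraction of SO₂ in the effusate = (n_SO₂/√M_SO₂) / (n_SO₂/√M_SO₂ + n_Xe/√M_Xe)
= (1.88/√64.07) / (1.88/√64.07 + 4.34/√131.29) = 0.2349/(0.2349 + 0.3788) = 0.3828.

0.3828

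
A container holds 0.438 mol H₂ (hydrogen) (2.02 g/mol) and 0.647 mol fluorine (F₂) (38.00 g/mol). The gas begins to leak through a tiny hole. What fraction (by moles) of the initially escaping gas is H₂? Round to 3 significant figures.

0.746

Each component's effusion rate ∝ (its partial pressure)·(1/√M) ∝ n_i/√M_i.
x_H₂(eff) = (n_H₂/√M_H₂) / (n_H₂/√M_H₂ + n_F₂/√M_F₂)
= (0.438/√2.02) / (0.438/√2.02 + 0.647/√38.00) = 0.3082/(0.3082 + 0.1050) = 0.746.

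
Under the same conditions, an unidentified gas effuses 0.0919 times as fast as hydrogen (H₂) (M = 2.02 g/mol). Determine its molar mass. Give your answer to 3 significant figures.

239 g/mol

Since effusion rate ∝ 1/√M, rate_X/rate_H₂ = √(M_H₂/M_X).
0.0919 = √(2.02/M_X)
M_X = 2.02 / 0.0919² = 2.02 / 0.008446 = 239 g/mol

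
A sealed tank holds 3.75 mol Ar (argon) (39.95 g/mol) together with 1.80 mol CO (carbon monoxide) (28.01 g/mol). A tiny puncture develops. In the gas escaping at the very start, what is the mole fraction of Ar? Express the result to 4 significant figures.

0.6356

Each component's effusion rate ∝ (its partial pressure)·(1/√M) ∝ n_i/√M_i.
So x_Ar in the escaping gas = (n_Ar/√M_Ar) / Σ(n_i/√M_i)
= (3.75/√39.95) / (3.75/√39.95 + 1.80/√28.01) = 0.5933/(0.5933 + 0.3401) = 0.6356.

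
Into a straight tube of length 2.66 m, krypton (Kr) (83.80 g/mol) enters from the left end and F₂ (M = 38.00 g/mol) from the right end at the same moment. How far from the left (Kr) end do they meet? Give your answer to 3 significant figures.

1.07 m

The fronts meet when d_Kr + d_F₂ = L with d_Kr/d_F₂ = √(M_F₂/M_Kr) (Graham's law). Here √(M_F₂/M_Kr) = √(38.00/83.80) = 0.6734.
With d_Kr + d_F₂ = 2.66 m, d_F₂ = 2.66/(1 + 0.6734) = 1.590 m.
d_Kr = 2.66 − 1.590 = 1.07 m.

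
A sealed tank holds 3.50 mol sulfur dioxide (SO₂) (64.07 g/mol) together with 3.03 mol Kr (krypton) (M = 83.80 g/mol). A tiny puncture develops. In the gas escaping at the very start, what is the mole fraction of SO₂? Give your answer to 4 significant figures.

0.5692

Each component's effusion rate ∝ (its partial pressure)·(1/√M) ∝ n_i/√M_i.
Mole fraction of SO₂ in the effusate = (n_SO₂/√M_SO₂) / (n_SO₂/√M_SO₂ + n_Kr/√M_Kr)
= (3.50/√64.07) / (3.50/√64.07 + 3.03/√83.80) = 0.4373/(0.4373 + 0.3310) = 0.5692.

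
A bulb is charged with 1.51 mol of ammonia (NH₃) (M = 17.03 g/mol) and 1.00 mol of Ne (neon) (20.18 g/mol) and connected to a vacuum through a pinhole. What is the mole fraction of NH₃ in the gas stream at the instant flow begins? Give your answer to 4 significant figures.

0.6217

Each component's effusion rate ∝ (its partial pressure)·(1/√M) ∝ n_i/√M_i.
Mole fraction of NH₃ in the effusate = (n_NH₃/√M_NH₃) / (n_NH₃/√M_NH₃ + n_Ne/√M_Ne)
= (1.51/√17.03) / (1.51/√17.03 + 1.00/√20.18) = 0.3659/(0.3659 + 0.2226) = 0.6217.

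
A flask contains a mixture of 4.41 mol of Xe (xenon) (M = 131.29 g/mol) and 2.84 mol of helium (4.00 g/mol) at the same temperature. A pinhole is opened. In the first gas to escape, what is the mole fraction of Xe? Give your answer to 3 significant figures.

0.213

Each component's effusion rate ∝ (its partial pressure)·(1/√M) ∝ n_i/√M_i.
So x_Xe in the escaping gas = (n_Xe/√M_Xe) / Σ(n_i/√M_i)
= (4.41/√131.29) / (4.41/√131.29 + 2.84/√4.00) = 0.3849/(0.3849 + 1.420) = 0.213.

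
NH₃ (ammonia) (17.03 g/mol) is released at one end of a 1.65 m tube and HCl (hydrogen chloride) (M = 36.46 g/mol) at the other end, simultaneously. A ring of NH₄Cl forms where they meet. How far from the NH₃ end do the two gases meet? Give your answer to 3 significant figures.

0.980 m

The fronts meet when d_NH₃ + d_HCl = L with d_NH₃/d_HCl = √(M_HCl/M_NH₃) (Graham's law). Here √(M_HCl/M_NH₃) = √(36.46/17.03) = 1.463.
With d_NH₃ + d_HCl = 1.65 m, d_HCl = 1.65/(1 + 1.463) = 0.6699 m.
d_NH₃ = 1.65 − 0.6699 = 0.980 m.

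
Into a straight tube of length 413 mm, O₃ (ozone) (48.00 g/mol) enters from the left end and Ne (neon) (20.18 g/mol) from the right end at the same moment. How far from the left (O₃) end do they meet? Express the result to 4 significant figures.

Graham's law gives d_O₃/d_Ne = rate_O₃/rate_Ne = √(M_Ne/M_O₃) = √(20.18/48.00) = 0.6484.
With d_O₃ + d_Ne = 413 mm, d_Ne = 413/(1 + 0.6484) = 250.5 mm.
d_O₃ = 413 − 250.5 = 162.5 mm.

162.5 mm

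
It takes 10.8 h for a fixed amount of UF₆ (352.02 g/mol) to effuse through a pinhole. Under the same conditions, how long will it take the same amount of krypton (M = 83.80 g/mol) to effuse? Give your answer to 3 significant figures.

Graham's law gives t_Kr/t_UF₆ = √(M_Kr/M_UF₆) = √(83.80/352.02) = √0.2381 = 0.4879.
So the time for Kr is 10.8 × 0.4879 = 5.27 h.

5.27 h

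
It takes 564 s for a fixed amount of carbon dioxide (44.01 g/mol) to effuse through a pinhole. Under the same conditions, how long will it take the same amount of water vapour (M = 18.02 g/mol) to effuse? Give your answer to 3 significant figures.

Since effusion rate ∝ 1/√M, t_H₂O/t_CO₂ = √(M_H₂O/M_CO₂) = √(18.02/44.01) = √0.4095 = 0.6399.
So the time for H₂O is 564 × 0.6399 = 361 s.

361 s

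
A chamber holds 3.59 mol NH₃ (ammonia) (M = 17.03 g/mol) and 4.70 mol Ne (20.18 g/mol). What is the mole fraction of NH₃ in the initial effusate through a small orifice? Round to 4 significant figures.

0.4540

Each component's effusion rate ∝ (its partial pressure)·(1/√M) ∝ n_i/√M_i.
x_NH₃(eff) = (n_NH₃/√M_NH₃) / (n_NH₃/√M_NH₃ + n_Ne/√M_Ne)
= (3.59/√17.03) / (3.59/√17.03 + 4.70/√20.18) = 0.8699/(0.8699 + 1.046) = 0.4540.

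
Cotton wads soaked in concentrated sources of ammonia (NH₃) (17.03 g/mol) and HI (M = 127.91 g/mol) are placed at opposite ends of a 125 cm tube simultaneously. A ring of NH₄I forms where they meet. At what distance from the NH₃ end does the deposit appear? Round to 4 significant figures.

91.58 cm

Distances travelled in equal time are proportional to diffusion rates, so d_NH₃/d_HI = √(M_HI/M_NH₃) = √(127.91/17.03) = 2.741.
With d_NH₃ + d_HI = 125 cm, d_HI = 125/(1 + 2.741) = 33.42 cm.
d_NH₃ = 125 − 33.42 = 91.58 cm.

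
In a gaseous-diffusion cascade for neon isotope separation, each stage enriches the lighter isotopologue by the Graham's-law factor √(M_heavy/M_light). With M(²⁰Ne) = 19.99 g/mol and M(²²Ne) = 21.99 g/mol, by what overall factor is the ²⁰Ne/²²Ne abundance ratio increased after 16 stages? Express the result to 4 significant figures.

2.144

Each stage multiplies the ratio by α = √(21.99/19.99), so after 16 stages the overall factor is α^16 = (21.99/19.99)^(16/2).
= 1.10005^8 = 2.144.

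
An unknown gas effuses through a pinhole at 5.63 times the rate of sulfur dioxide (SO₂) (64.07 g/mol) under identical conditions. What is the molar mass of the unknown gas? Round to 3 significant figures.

2.02 g/mol

Using Graham's law: rate_X/rate_SO₂ = √(M_SO₂/M_X).
5.63 = √(64.07/M_X)
M_X = 64.07 / 5.63² = 64.07 / 31.70 = 2.02 g/mol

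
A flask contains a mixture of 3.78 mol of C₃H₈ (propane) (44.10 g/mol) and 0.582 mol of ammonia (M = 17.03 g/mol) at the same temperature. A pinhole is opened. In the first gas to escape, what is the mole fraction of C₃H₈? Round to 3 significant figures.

0.801

Rate_i ∝ x_i/√M_i (Graham's law weighted by mole fraction), so the effusate composition follows n_i/√M_i.
x_C₃H₈(eff) = (n_C₃H₈/√M_C₃H₈) / (n_C₃H₈/√M_C₃H₈ + n_NH₃/√M_NH₃)
= (3.78/√44.10) / (3.78/√44.10 + 0.582/√17.03) = 0.5692/(0.5692 + 0.1410) = 0.801.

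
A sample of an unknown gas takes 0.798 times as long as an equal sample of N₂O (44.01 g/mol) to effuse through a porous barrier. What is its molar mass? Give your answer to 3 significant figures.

Graham's law gives t_X/t_N₂O = √(M_X/M_N₂O).
0.798 = √(M_X/44.01)
M_X = 44.01 × 0.798² = 44.01 × 0.6368 = 28.0 g/mol

28.0 g/mol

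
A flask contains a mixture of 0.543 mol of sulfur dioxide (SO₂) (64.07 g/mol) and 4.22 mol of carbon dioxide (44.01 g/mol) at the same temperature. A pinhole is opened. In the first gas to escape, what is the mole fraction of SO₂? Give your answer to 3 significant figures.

0.0964

Rate_i ∝ x_i/√M_i (Graham's law weighted by mole fraction), so the effusate composition follows n_i/√M_i.
So x_SO₂ in the escaping gas = (n_SO₂/√M_SO₂) / Σ(n_i/√M_i)
= (0.543/√64.07) / (0.543/√64.07 + 4.22/√44.01) = 0.06784/(0.06784 + 0.6361) = 0.0964.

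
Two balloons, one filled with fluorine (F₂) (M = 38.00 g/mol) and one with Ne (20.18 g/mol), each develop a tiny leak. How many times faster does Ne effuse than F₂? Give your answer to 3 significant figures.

1.37

Since effusion rate ∝ 1/√M, rate_Ne/rate_F₂ = √(M_F₂/M_Ne) = √(38.00/20.18) = √1.883 = 1.37.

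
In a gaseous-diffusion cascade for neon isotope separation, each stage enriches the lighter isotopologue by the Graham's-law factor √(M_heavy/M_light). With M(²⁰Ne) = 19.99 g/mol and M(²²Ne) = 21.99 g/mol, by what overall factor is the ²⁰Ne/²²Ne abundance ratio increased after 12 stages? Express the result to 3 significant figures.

1.77

After 12 stages the ratio has grown by (√(21.99/19.99))^12 = (21.99/19.99)^(12/2).
= 1.10005^6 = 1.77.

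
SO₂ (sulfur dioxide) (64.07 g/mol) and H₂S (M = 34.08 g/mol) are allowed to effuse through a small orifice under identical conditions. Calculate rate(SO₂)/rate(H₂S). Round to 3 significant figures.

0.729

By Graham's law, rate_SO₂/rate_H₂S = √(M_H₂S/M_SO₂) = √(34.08/64.07) = √0.5319 = 0.729.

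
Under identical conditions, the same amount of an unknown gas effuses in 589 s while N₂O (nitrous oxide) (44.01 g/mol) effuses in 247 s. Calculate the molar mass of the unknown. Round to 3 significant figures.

250 g/mol

Graham's law gives t_X/t_N₂O = √(M_X/M_N₂O).
589/247 = 2.385 = √(M_X/44.01)
M_X = 44.01 × 2.385² = 44.01 × 5.686 = 250 g/mol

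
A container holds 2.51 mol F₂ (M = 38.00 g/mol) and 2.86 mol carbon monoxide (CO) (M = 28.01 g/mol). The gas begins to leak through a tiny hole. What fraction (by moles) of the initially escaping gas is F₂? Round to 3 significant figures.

Effusion rate of each component ∝ n_i/√M_i (partial pressure × 1/√M).
x_F₂(eff) = (n_F₂/√M_F₂) / (n_F₂/√M_F₂ + n_CO/√M_CO)
= (2.51/√38.00) / (2.51/√38.00 + 2.86/√28.01) = 0.4072/(0.4072 + 0.5404) = 0.430.

0.430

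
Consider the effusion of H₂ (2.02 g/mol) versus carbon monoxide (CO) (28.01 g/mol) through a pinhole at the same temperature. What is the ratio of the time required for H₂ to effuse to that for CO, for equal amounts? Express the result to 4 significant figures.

0.2685

By Graham's law, t_H₂/t_CO = √(M_H₂/M_CO) = √(2.02/28.01) = √0.07212 = 0.2685.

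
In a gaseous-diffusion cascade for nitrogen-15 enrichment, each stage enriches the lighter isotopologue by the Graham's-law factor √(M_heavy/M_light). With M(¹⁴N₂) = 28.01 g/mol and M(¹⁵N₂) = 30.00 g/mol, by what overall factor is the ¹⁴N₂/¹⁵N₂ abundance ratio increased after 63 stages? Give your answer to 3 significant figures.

The single-stage factor is √(M_heavy/M_light), so 63 stages give [√(30.00/28.01)]^63 = (30.00/28.01)^(63/2).
= 1.07105^(63/2) = 8.69.

8.69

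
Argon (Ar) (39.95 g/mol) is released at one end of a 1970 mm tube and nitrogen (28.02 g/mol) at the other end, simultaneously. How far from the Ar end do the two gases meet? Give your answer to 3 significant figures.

In equal time, each gas travels a distance ∝ its rate ∝ 1/√M, so d_Ar/d_N₂ = √(M_N₂/M_Ar) = √(28.02/39.95) = 0.8375.
With d_Ar + d_N₂ = 1970 mm, d_N₂ = 1970/(1 + 0.8375) = 1072 mm.
d_Ar = 1970 − 1072 = 898 mm.

898 mm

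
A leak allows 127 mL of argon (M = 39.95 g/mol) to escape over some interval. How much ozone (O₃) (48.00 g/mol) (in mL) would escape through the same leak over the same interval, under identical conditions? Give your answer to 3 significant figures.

From Graham's law, rate_O₃/rate_Ar = √(M_Ar/M_O₃) = √(39.95/48.00) = √0.8323 = 0.9123.
So the volume for O₃ is 127 × 0.9123 = 116 mL.

116 mL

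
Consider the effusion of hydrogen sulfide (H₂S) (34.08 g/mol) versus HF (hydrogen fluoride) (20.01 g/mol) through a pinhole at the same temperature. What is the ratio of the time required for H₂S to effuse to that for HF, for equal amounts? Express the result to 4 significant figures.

1.305

Using Graham's law: t_H₂S/t_HF = √(M_H₂S/M_HF) = √(34.08/20.01) = √1.703 = 1.305.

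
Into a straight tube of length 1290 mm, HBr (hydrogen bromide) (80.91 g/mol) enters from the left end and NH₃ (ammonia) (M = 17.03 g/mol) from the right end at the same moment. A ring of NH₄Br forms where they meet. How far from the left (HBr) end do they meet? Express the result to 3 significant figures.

Distances travelled in equal time are proportional to diffusion rates, so d_HBr/d_NH₃ = √(M_NH₃/M_HBr) = √(17.03/80.91) = 0.4588.
With d_HBr + d_NH₃ = 1290 mm, d_NH₃ = 1290/(1 + 0.4588) = 884.3 mm.
d_HBr = 1290 − 884.3 = 406 mm.

406 mm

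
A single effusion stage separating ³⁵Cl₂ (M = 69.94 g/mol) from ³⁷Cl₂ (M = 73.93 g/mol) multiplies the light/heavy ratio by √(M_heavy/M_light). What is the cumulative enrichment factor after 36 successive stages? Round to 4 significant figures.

2.715

After 36 stages the ratio has grown by (√(73.93/69.94))^36 = (73.93/69.94)^(36/2).
= 1.05705^18 = 2.715.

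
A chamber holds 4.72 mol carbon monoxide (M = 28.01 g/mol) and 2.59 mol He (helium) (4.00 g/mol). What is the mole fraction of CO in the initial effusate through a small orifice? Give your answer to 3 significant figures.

0.408

Each component's effusion rate ∝ (its partial pressure)·(1/√M) ∝ n_i/√M_i.
Mole fraction of CO in the effusate = (n_CO/√M_CO) / (n_CO/√M_CO + n_He/√M_He)
= (4.72/√28.01) / (4.72/√28.01 + 2.59/√4.00) = 0.8918/(0.8918 + 1.295) = 0.408.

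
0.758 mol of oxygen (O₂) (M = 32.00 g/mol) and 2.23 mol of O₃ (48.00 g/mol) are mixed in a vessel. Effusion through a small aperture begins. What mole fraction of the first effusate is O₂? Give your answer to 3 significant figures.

Each component's effusion rate ∝ (its partial pressure)·(1/√M) ∝ n_i/√M_i.
x_O₂(eff) = (n_O₂/√M_O₂) / (n_O₂/√M_O₂ + n_O₃/√M_O₃)
= (0.758/√32.00) / (0.758/√32.00 + 2.23/√48.00) = 0.1340/(0.1340 + 0.3219) = 0.294.

0.294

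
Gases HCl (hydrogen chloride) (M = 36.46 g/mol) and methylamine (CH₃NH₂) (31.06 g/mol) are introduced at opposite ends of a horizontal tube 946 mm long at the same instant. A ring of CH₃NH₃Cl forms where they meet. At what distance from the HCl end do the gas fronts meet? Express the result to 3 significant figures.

In equal time, each gas travels a distance ∝ its rate ∝ 1/√M, so d_HCl/d_CH₃NH₂ = √(M_CH₃NH₂/M_HCl) = √(31.06/36.46) = 0.9230.
With d_HCl + d_CH₃NH₂ = 946 mm, d_CH₃NH₂ = 946/(1 + 0.9230) = 491.9 mm.
d_HCl = 946 − 491.9 = 454 mm.

454 mm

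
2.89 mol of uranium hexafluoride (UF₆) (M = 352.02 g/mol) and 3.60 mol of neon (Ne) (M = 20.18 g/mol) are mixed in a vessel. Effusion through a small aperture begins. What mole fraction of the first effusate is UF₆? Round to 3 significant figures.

0.161

The effusion rate of species i is ∝ p_i/√M_i ∝ n_i/√M_i.
So x_UF₆ in the escaping gas = (n_UF₆/√M_UF₆) / Σ(n_i/√M_i)
= (2.89/√352.02) / (2.89/√352.02 + 3.60/√20.18) = 0.1540/(0.1540 + 0.8014) = 0.161.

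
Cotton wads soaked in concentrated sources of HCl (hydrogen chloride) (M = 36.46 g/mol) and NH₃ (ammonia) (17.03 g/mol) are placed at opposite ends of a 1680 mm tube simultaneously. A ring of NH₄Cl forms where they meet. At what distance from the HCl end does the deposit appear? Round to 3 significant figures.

The fronts meet when d_HCl + d_NH₃ = L with d_HCl/d_NH₃ = √(M_NH₃/M_HCl) (Graham's law). Here √(M_NH₃/M_HCl) = √(17.03/36.46) = 0.6834.
With d_HCl + d_NH₃ = 1680 mm, d_NH₃ = 1680/(1 + 0.6834) = 998.0 mm.
d_HCl = 1680 − 998.0 = 682 mm.

682 mm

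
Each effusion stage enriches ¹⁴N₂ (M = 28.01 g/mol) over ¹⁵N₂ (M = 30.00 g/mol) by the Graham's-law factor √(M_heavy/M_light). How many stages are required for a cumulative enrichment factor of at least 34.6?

Single-stage factor α = √(30.00/28.01), so ln α = ½ ln(1.07105) = 0.03432.
Need α^N ≥ 34.6 ⇒ N ≥ ln(34.6) / ln α = 3.544 / 0.03432 = 103.27.
So at least 104 stages are needed.

104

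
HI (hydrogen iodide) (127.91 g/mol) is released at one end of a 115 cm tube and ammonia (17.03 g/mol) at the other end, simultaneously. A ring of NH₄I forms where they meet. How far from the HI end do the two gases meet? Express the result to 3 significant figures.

30.7 cm

Distances travelled in equal time are proportional to diffusion rates, so d_HI/d_NH₃ = √(M_NH₃/M_HI) = √(17.03/127.91) = 0.3649.
With d_HI + d_NH₃ = 115 cm, d_NH₃ = 115/(1 + 0.3649) = 84.26 cm.
d_HI = 115 − 84.26 = 30.7 cm.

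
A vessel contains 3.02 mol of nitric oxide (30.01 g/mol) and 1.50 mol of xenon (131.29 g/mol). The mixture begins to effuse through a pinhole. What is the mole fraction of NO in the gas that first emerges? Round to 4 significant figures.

0.8081

The effusion rate of species i is ∝ p_i/√M_i ∝ n_i/√M_i.
Mole fraction of NO in the effusate = (n_NO/√M_NO) / (n_NO/√M_NO + n_Xe/√M_Xe)
= (3.02/√30.01) / (3.02/√30.01 + 1.50/√131.29) = 0.5513/(0.5513 + 0.1309) = 0.8081.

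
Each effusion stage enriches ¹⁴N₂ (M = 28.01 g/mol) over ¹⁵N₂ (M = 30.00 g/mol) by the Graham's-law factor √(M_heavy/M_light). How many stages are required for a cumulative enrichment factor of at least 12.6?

Per stage α = (30.00/28.01)^(1/2) = 1.07105^0.5, giving ln α = 0.03432.
Need α^N ≥ 12.6 ⇒ N ≥ ln(12.6) / ln α = 2.534 / 0.03432 = 73.83.
Minimum whole number of stages: N = 74.

74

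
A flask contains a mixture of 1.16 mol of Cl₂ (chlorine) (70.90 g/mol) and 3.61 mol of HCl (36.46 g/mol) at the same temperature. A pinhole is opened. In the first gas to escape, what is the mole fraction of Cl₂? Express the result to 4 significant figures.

Rate_i ∝ x_i/√M_i (Graham's law weighted by mole fraction), so the effusate composition follows n_i/√M_i.
So x_Cl₂ in the escaping gas = (n_Cl₂/√M_Cl₂) / Σ(n_i/√M_i)
= (1.16/√70.90) / (1.16/√70.90 + 3.61/√36.46) = 0.1378/(0.1378 + 0.5979) = 0.1873.

0.1873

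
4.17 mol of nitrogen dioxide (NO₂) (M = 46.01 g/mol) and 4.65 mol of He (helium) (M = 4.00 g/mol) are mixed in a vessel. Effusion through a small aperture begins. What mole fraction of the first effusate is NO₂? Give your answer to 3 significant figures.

0.209

Each component's effusion rate ∝ (its partial pressure)·(1/√M) ∝ n_i/√M_i.
Mole fraction of NO₂ in the effusate = (n_NO₂/√M_NO₂) / (n_NO₂/√M_NO₂ + n_He/√M_He)
= (4.17/√46.01) / (4.17/√46.01 + 4.65/√4.00) = 0.6148/(0.6148 + 2.325) = 0.209.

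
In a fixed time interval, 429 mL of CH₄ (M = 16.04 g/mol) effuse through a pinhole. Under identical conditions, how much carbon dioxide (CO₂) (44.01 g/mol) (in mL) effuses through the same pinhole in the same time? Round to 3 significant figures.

259 mL

From Graham's law, rate_CO₂/rate_CH₄ = √(M_CH₄/M_CO₂) = √(16.04/44.01) = √0.3645 = 0.6037.
So the volume for CO₂ is 429 × 0.6037 = 259 mL.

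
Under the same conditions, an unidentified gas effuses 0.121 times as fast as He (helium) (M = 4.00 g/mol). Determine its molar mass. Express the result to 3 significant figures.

273 g/mol

From Graham's law, rate_X/rate_He = √(M_He/M_X).
0.121 = √(4.00/M_X)
M_X = 4.00 / 0.121² = 4.00 / 0.01464 = 273 g/mol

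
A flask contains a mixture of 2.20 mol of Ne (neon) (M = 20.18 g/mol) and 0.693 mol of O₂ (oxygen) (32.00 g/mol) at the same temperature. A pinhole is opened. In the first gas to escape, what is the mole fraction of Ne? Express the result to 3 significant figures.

0.800

The effusion rate of species i is ∝ p_i/√M_i ∝ n_i/√M_i.
Mole fraction of Ne in the effusate = (n_Ne/√M_Ne) / (n_Ne/√M_Ne + n_O₂/√M_O₂)
= (2.20/√20.18) / (2.20/√20.18 + 0.693/√32.00) = 0.4897/(0.4897 + 0.1225) = 0.800.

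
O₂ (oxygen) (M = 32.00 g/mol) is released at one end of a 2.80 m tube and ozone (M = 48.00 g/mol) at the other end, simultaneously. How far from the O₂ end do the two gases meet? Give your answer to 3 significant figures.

Distances travelled in equal time are proportional to diffusion rates, so d_O₂/d_O₃ = √(M_O₃/M_O₂) = √(48.00/32.00) = 1.225.
With d_O₂ + d_O₃ = 2.80 m, d_O₃ = 2.80/(1 + 1.225) = 1.259 m.
d_O₂ = 2.80 − 1.259 = 1.54 m.

1.54 m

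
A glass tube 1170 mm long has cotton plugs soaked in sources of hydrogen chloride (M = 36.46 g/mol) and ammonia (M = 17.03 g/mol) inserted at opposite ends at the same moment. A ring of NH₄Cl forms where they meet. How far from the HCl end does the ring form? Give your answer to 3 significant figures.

475 mm

Graham's law gives d_HCl/d_NH₃ = rate_HCl/rate_NH₃ = √(M_NH₃/M_HCl) = √(17.03/36.46) = 0.6834.
With d_HCl + d_NH₃ = 1170 mm, d_NH₃ = 1170/(1 + 0.6834) = 695.0 mm.
d_HCl = 1170 − 695.0 = 475 mm.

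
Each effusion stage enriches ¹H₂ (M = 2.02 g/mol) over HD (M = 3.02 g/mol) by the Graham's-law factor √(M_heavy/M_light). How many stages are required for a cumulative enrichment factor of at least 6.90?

10

Per stage α = (3.02/2.02)^(1/2) = 1.49505^0.5, giving ln α = 0.2011.
Need α^N ≥ 6.90 ⇒ N ≥ ln(6.90) / ln α = 1.932 / 0.2011 = 9.61.
Rounding up, N = 10 stages.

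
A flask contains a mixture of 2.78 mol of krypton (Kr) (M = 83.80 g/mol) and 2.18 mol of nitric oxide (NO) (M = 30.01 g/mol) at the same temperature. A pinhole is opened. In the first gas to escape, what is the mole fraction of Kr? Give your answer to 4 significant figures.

Rate_i ∝ x_i/√M_i (Graham's law weighted by mole fraction), so the effusate composition follows n_i/√M_i.
So x_Kr in the escaping gas = (n_Kr/√M_Kr) / Σ(n_i/√M_i)
= (2.78/√83.80) / (2.78/√83.80 + 2.18/√30.01) = 0.3037/(0.3037 + 0.3979) = 0.4328.

0.4328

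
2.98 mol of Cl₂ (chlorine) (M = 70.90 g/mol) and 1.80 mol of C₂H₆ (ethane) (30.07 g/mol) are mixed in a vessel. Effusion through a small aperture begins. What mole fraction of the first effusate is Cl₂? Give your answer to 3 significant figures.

Effusion rate of each component ∝ n_i/√M_i (partial pressure × 1/√M).
So x_Cl₂ in the escaping gas = (n_Cl₂/√M_Cl₂) / Σ(n_i/√M_i)
= (2.98/√70.90) / (2.98/√70.90 + 1.80/√30.07) = 0.3539/(0.3539 + 0.3283) = 0.519.

0.519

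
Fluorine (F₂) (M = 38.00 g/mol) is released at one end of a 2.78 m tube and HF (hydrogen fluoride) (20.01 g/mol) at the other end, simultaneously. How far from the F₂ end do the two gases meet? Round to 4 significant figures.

1.169 m

In equal time, each gas travels a distance ∝ its rate ∝ 1/√M, so d_F₂/d_HF = √(M_HF/M_F₂) = √(20.01/38.00) = 0.7257.
With d_F₂ + d_HF = 2.78 m, d_HF = 2.78/(1 + 0.7257) = 1.611 m.
d_F₂ = 2.78 − 1.611 = 1.169 m.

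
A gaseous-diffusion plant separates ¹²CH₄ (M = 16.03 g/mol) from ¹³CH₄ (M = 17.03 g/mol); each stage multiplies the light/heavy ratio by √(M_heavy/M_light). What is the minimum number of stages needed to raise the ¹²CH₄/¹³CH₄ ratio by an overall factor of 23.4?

105

With α = √(17.03/16.03) per stage, ln α = ½ ln(1.06238) = 0.03026.
Need α^N ≥ 23.4 ⇒ N ≥ ln(23.4) / ln α = 3.153 / 0.03026 = 104.20.
Minimum whole number of stages: N = 105.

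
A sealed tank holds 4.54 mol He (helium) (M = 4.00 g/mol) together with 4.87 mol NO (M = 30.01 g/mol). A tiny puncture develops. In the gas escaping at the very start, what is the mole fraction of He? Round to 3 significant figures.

Rate_i ∝ x_i/√M_i (Graham's law weighted by mole fraction), so the effusate composition follows n_i/√M_i.
Mole fraction of He in the effusate = (n_He/√M_He) / (n_He/√M_He + n_NO/√M_NO)
= (4.54/√4.00) / (4.54/√4.00 + 4.87/√30.01) = 2.270/(2.270 + 0.8890) = 0.719.

0.719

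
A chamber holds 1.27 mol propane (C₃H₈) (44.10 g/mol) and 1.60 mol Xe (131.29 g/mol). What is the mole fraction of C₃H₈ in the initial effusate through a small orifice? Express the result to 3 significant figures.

Effusion rate of each component ∝ n_i/√M_i (partial pressure × 1/√M).
So x_C₃H₈ in the escaping gas = (n_C₃H₈/√M_C₃H₈) / Σ(n_i/√M_i)
= (1.27/√44.10) / (1.27/√44.10 + 1.60/√131.29) = 0.1912/(0.1912 + 0.1396) = 0.578.

0.578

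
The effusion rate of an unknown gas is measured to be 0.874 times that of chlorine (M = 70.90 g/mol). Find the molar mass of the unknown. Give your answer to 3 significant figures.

92.8 g/mol

From Graham's law, rate_X/rate_Cl₂ = √(M_Cl₂/M_X).
0.874 = √(70.90/M_X)
M_X = 70.90 / 0.874² = 70.90 / 0.7639 = 92.8 g/mol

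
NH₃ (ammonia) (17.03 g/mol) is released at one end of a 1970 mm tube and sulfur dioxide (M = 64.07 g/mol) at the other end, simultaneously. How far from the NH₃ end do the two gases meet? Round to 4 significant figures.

1300 mm

In equal time, each gas travels a distance ∝ its rate ∝ 1/√M, so d_NH₃/d_SO₂ = √(M_SO₂/M_NH₃) = √(64.07/17.03) = 1.940.
With d_NH₃ + d_SO₂ = 1970 mm, d_SO₂ = 1970/(1 + 1.940) = 670.2 mm.
d_NH₃ = 1970 − 670.2 = 1300 mm.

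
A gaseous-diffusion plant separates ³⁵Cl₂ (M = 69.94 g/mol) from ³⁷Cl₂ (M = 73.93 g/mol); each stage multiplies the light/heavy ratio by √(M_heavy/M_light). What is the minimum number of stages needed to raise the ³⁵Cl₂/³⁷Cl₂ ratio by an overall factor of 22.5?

Per stage α = (73.93/69.94)^(1/2) = 1.05705^0.5, giving ln α = 0.02774.
Need α^N ≥ 22.5 ⇒ N ≥ ln(22.5) / ln α = 3.114 / 0.02774 = 112.24.
Minimum whole number of stages: N = 113.

113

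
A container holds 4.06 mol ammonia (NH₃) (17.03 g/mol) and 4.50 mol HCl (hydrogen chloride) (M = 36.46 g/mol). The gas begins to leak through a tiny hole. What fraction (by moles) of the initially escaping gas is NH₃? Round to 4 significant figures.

0.5690

Effusion rate of each component ∝ n_i/√M_i (partial pressure × 1/√M).
So x_NH₃ in the escaping gas = (n_NH₃/√M_NH₃) / Σ(n_i/√M_i)
= (4.06/√17.03) / (4.06/√17.03 + 4.50/√36.46) = 0.9838/(0.9838 + 0.7453) = 0.5690.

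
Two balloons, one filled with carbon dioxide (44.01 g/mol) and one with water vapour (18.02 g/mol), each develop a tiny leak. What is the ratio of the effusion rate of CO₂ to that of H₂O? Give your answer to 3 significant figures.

0.640

Using Graham's law: rate_CO₂/rate_H₂O = √(M_H₂O/M_CO₂) = √(18.02/44.01) = √0.4095 = 0.640.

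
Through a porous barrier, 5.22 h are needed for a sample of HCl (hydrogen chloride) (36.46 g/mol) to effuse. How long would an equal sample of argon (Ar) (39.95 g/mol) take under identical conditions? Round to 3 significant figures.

5.46 h

Graham's law gives t_Ar/t_HCl = √(M_Ar/M_HCl) = √(39.95/36.46) = √1.096 = 1.047.
So the time for Ar is 5.22 × 1.047 = 5.46 h.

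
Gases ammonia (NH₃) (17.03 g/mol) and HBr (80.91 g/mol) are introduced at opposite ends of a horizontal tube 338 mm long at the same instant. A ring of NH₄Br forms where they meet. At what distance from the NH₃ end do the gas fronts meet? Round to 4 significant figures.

231.7 mm

The fronts meet when d_NH₃ + d_HBr = L with d_NH₃/d_HBr = √(M_HBr/M_NH₃) (Graham's law). Here √(M_HBr/M_NH₃) = √(80.91/17.03) = 2.180.
With d_NH₃ + d_HBr = 338 mm, d_HBr = 338/(1 + 2.180) = 106.3 mm.
d_NH₃ = 338 − 106.3 = 231.7 mm.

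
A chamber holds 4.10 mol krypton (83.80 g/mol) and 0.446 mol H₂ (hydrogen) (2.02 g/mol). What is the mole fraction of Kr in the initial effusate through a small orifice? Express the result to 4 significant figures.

0.5880

The effusion rate of species i is ∝ p_i/√M_i ∝ n_i/√M_i.
x_Kr(eff) = (n_Kr/√M_Kr) / (n_Kr/√M_Kr + n_H₂/√M_H₂)
= (4.10/√83.80) / (4.10/√83.80 + 0.446/√2.02) = 0.4479/(0.4479 + 0.3138) = 0.5880.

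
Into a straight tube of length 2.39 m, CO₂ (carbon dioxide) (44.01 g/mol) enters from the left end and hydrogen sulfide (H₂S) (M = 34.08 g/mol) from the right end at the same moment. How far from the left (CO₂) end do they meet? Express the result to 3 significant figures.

1.12 m

Graham's law gives d_CO₂/d_H₂S = rate_CO₂/rate_H₂S = √(M_H₂S/M_CO₂) = √(34.08/44.01) = 0.8800.
With d_CO₂ + d_H₂S = 2.39 m, d_H₂S = 2.39/(1 + 0.8800) = 1.271 m.
d_CO₂ = 2.39 − 1.271 = 1.12 m.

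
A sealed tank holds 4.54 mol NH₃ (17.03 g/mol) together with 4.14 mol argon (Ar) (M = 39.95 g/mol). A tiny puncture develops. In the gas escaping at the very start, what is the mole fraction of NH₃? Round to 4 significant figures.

0.6268

Rate_i ∝ x_i/√M_i (Graham's law weighted by mole fraction), so the effusate composition follows n_i/√M_i.
x_NH₃(eff) = (n_NH₃/√M_NH₃) / (n_NH₃/√M_NH₃ + n_Ar/√M_Ar)
= (4.54/√17.03) / (4.54/√17.03 + 4.14/√39.95) = 1.100/(1.100 + 0.6550) = 0.6268.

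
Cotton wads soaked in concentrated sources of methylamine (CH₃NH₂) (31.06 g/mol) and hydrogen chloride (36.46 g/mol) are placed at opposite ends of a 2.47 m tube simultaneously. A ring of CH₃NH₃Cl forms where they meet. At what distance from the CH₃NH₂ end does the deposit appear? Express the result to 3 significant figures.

The fronts meet when d_CH₃NH₂ + d_HCl = L with d_CH₃NH₂/d_HCl = √(M_HCl/M_CH₃NH₂) (Graham's law). Here √(M_HCl/M_CH₃NH₂) = √(36.46/31.06) = 1.083.
With d_CH₃NH₂ + d_HCl = 2.47 m, d_HCl = 2.47/(1 + 1.083) = 1.186 m.
d_CH₃NH₂ = 2.47 − 1.186 = 1.28 m.

1.28 m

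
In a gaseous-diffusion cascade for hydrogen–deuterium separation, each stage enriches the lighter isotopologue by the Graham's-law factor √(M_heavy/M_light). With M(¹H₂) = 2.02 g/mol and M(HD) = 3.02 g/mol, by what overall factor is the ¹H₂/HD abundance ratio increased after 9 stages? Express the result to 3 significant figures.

Each stage multiplies the ratio by α = √(3.02/2.02), so after 9 stages the overall factor is α^9 = (3.02/2.02)^(9/2).
= 1.49505^(9/2) = 6.11.

6.11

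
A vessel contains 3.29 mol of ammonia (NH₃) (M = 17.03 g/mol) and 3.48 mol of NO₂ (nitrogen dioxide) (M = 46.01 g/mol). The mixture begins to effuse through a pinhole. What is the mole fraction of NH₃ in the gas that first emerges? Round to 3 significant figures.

Rate_i ∝ x_i/√M_i (Graham's law weighted by mole fraction), so the effusate composition follows n_i/√M_i.
Mole fraction of NH₃ in the effusate = (n_NH₃/√M_NH₃) / (n_NH₃/√M_NH₃ + n_NO₂/√M_NO₂)
= (3.29/√17.03) / (3.29/√17.03 + 3.48/√46.01) = 0.7972/(0.7972 + 0.5130) = 0.608.

0.608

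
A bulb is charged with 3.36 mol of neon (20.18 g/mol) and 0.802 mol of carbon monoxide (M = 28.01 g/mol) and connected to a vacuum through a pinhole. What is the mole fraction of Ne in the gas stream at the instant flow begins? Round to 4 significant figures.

Each component's effusion rate ∝ (its partial pressure)·(1/√M) ∝ n_i/√M_i.
So x_Ne in the escaping gas = (n_Ne/√M_Ne) / Σ(n_i/√M_i)
= (3.36/√20.18) / (3.36/√20.18 + 0.802/√28.01) = 0.7480/(0.7480 + 0.1515) = 0.8315.

0.8315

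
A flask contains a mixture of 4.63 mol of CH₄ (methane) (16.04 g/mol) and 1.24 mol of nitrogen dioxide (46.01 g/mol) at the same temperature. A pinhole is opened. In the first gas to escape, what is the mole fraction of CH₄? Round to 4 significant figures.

0.8635

The effusion rate of species i is ∝ p_i/√M_i ∝ n_i/√M_i.
Mole fraction of CH₄ in the effusate = (n_CH₄/√M_CH₄) / (n_CH₄/√M_CH₄ + n_NO₂/√M_NO₂)
= (4.63/√16.04) / (4.63/√16.04 + 1.24/√46.01) = 1.156/(1.156 + 0.1828) = 0.8635.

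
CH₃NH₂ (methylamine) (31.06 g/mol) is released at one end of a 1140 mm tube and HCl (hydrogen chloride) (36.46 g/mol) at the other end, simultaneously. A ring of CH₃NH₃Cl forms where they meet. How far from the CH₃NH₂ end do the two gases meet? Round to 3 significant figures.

The fronts meet when d_CH₃NH₂ + d_HCl = L with d_CH₃NH₂/d_HCl = √(M_HCl/M_CH₃NH₂) (Graham's law). Here √(M_HCl/M_CH₃NH₂) = √(36.46/31.06) = 1.083.
With d_CH₃NH₂ + d_HCl = 1140 mm, d_HCl = 1140/(1 + 1.083) = 547.2 mm.
d_CH₃NH₂ = 1140 − 547.2 = 593 mm.

593 mm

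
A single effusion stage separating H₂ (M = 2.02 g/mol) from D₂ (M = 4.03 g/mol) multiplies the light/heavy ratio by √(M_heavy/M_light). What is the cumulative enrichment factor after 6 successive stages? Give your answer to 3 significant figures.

Each stage multiplies the ratio by α = √(4.03/2.02), so after 6 stages the overall factor is α^6 = (4.03/2.02)^(6/2).
= 1.99505^3 = 7.94.

7.94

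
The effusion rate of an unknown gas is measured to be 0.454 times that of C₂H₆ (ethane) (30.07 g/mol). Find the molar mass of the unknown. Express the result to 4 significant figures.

145.9 g/mol

From Graham's law, rate_X/rate_C₂H₆ = √(M_C₂H₆/M_X).
0.454 = √(30.07/M_X)
M_X = 30.07 / 0.454² = 30.07 / 0.2061 = 145.9 g/mol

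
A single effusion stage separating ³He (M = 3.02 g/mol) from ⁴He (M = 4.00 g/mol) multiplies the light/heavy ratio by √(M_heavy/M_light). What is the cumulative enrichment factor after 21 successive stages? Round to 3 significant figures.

19.1

Overall factor = α^21 with α = √(4.00/3.02), i.e. (4.00/3.02)^(21/2).
= 1.32450^(21/2) = 19.1.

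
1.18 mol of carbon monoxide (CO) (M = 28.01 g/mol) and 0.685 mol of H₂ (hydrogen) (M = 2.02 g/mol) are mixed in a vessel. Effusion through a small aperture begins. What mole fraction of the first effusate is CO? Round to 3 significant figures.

Rate_i ∝ x_i/√M_i (Graham's law weighted by mole fraction), so the effusate composition follows n_i/√M_i.
x_CO(eff) = (n_CO/√M_CO) / (n_CO/√M_CO + n_H₂/√M_H₂)
= (1.18/√28.01) / (1.18/√28.01 + 0.685/√2.02) = 0.2230/(0.2230 + 0.4820) = 0.316.

0.316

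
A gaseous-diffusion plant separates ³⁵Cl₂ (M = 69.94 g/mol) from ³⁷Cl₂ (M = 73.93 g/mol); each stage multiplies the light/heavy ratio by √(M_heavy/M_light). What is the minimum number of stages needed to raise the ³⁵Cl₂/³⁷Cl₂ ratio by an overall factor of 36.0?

130

Per stage α = (73.93/69.94)^(1/2) = 1.05705^0.5, giving ln α = 0.02774.
Need α^N ≥ 36.0 ⇒ N ≥ ln(36.0) / ln α = 3.584 / 0.02774 = 129.18.
So at least 130 stages are needed.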